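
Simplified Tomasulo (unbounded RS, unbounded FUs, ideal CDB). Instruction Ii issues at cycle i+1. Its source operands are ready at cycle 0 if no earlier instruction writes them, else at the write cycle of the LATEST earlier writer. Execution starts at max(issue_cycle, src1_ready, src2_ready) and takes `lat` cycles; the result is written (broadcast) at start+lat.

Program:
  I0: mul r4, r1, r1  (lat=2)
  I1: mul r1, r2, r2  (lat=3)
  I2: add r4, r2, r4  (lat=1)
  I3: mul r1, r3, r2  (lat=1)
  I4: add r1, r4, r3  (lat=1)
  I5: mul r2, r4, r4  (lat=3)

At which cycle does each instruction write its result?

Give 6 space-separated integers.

I0 mul r4: issue@1 deps=(None,None) exec_start@1 write@3
I1 mul r1: issue@2 deps=(None,None) exec_start@2 write@5
I2 add r4: issue@3 deps=(None,0) exec_start@3 write@4
I3 mul r1: issue@4 deps=(None,None) exec_start@4 write@5
I4 add r1: issue@5 deps=(2,None) exec_start@5 write@6
I5 mul r2: issue@6 deps=(2,2) exec_start@6 write@9

Answer: 3 5 4 5 6 9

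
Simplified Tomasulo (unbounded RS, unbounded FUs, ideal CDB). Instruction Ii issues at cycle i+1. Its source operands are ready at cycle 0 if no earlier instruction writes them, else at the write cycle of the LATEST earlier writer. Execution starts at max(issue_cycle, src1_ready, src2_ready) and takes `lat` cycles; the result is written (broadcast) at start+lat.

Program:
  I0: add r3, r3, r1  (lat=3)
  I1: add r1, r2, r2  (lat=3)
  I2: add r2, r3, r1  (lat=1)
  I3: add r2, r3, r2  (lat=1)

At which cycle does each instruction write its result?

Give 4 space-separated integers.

Answer: 4 5 6 7

Derivation:
I0 add r3: issue@1 deps=(None,None) exec_start@1 write@4
I1 add r1: issue@2 deps=(None,None) exec_start@2 write@5
I2 add r2: issue@3 deps=(0,1) exec_start@5 write@6
I3 add r2: issue@4 deps=(0,2) exec_start@6 write@7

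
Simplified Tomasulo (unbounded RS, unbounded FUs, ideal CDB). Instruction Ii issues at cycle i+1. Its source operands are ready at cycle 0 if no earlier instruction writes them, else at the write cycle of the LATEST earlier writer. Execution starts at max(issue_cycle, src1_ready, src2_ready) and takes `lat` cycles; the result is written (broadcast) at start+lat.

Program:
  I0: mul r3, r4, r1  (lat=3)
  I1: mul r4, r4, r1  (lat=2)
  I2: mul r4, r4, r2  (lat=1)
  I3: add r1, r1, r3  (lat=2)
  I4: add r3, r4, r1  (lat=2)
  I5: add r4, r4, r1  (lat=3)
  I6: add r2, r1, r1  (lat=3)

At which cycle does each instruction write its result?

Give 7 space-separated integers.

Answer: 4 4 5 6 8 9 10

Derivation:
I0 mul r3: issue@1 deps=(None,None) exec_start@1 write@4
I1 mul r4: issue@2 deps=(None,None) exec_start@2 write@4
I2 mul r4: issue@3 deps=(1,None) exec_start@4 write@5
I3 add r1: issue@4 deps=(None,0) exec_start@4 write@6
I4 add r3: issue@5 deps=(2,3) exec_start@6 write@8
I5 add r4: issue@6 deps=(2,3) exec_start@6 write@9
I6 add r2: issue@7 deps=(3,3) exec_start@7 write@10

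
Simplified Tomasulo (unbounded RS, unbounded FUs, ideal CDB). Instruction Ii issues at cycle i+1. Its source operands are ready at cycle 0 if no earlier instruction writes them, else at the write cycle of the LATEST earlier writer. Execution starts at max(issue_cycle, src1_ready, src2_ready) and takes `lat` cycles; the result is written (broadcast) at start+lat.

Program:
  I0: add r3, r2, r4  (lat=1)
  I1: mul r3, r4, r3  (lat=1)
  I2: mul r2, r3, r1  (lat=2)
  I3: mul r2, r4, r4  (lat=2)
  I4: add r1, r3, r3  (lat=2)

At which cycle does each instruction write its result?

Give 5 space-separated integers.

I0 add r3: issue@1 deps=(None,None) exec_start@1 write@2
I1 mul r3: issue@2 deps=(None,0) exec_start@2 write@3
I2 mul r2: issue@3 deps=(1,None) exec_start@3 write@5
I3 mul r2: issue@4 deps=(None,None) exec_start@4 write@6
I4 add r1: issue@5 deps=(1,1) exec_start@5 write@7

Answer: 2 3 5 6 7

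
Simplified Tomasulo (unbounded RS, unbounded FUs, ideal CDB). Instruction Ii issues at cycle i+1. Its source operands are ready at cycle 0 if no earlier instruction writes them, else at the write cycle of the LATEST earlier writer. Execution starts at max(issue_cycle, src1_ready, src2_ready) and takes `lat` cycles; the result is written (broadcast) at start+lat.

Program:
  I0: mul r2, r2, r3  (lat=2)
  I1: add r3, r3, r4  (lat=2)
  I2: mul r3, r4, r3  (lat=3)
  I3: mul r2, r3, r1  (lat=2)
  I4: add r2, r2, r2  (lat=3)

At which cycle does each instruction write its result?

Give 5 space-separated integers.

I0 mul r2: issue@1 deps=(None,None) exec_start@1 write@3
I1 add r3: issue@2 deps=(None,None) exec_start@2 write@4
I2 mul r3: issue@3 deps=(None,1) exec_start@4 write@7
I3 mul r2: issue@4 deps=(2,None) exec_start@7 write@9
I4 add r2: issue@5 deps=(3,3) exec_start@9 write@12

Answer: 3 4 7 9 12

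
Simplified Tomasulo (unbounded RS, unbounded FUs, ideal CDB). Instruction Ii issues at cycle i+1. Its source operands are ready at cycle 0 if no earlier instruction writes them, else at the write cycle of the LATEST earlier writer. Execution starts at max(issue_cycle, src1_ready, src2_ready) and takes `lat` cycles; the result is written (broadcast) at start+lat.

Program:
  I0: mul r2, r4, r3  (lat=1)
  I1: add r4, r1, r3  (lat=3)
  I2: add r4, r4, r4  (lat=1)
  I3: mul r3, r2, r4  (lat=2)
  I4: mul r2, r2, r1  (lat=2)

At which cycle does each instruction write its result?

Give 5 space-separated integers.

I0 mul r2: issue@1 deps=(None,None) exec_start@1 write@2
I1 add r4: issue@2 deps=(None,None) exec_start@2 write@5
I2 add r4: issue@3 deps=(1,1) exec_start@5 write@6
I3 mul r3: issue@4 deps=(0,2) exec_start@6 write@8
I4 mul r2: issue@5 deps=(0,None) exec_start@5 write@7

Answer: 2 5 6 8 7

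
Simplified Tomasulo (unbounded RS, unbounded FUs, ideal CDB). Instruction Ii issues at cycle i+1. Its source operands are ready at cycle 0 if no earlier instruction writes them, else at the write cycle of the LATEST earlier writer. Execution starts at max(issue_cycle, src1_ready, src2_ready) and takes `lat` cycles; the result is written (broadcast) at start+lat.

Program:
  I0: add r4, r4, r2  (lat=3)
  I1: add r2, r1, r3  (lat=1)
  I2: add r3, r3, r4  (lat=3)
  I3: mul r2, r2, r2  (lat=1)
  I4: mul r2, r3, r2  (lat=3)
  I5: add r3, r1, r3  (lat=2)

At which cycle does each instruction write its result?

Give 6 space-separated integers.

Answer: 4 3 7 5 10 9

Derivation:
I0 add r4: issue@1 deps=(None,None) exec_start@1 write@4
I1 add r2: issue@2 deps=(None,None) exec_start@2 write@3
I2 add r3: issue@3 deps=(None,0) exec_start@4 write@7
I3 mul r2: issue@4 deps=(1,1) exec_start@4 write@5
I4 mul r2: issue@5 deps=(2,3) exec_start@7 write@10
I5 add r3: issue@6 deps=(None,2) exec_start@7 write@9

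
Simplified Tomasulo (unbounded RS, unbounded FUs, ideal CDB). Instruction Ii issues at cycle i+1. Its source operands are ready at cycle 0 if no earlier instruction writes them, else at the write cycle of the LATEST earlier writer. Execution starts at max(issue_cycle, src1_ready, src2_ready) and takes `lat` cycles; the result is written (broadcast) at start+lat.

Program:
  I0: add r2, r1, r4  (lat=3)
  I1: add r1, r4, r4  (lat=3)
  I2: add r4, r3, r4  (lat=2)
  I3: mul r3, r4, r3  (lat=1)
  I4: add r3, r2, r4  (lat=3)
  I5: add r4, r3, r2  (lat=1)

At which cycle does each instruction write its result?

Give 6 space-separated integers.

I0 add r2: issue@1 deps=(None,None) exec_start@1 write@4
I1 add r1: issue@2 deps=(None,None) exec_start@2 write@5
I2 add r4: issue@3 deps=(None,None) exec_start@3 write@5
I3 mul r3: issue@4 deps=(2,None) exec_start@5 write@6
I4 add r3: issue@5 deps=(0,2) exec_start@5 write@8
I5 add r4: issue@6 deps=(4,0) exec_start@8 write@9

Answer: 4 5 5 6 8 9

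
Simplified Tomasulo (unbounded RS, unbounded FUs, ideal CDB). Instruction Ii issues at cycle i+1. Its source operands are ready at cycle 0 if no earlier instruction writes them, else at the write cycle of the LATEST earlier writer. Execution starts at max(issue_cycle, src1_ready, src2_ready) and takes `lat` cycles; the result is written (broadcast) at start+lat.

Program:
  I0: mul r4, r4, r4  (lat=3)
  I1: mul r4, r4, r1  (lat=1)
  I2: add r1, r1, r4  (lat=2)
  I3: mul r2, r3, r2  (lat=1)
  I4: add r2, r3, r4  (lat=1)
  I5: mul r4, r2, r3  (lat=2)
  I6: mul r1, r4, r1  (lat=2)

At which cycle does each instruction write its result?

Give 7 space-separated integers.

Answer: 4 5 7 5 6 8 10

Derivation:
I0 mul r4: issue@1 deps=(None,None) exec_start@1 write@4
I1 mul r4: issue@2 deps=(0,None) exec_start@4 write@5
I2 add r1: issue@3 deps=(None,1) exec_start@5 write@7
I3 mul r2: issue@4 deps=(None,None) exec_start@4 write@5
I4 add r2: issue@5 deps=(None,1) exec_start@5 write@6
I5 mul r4: issue@6 deps=(4,None) exec_start@6 write@8
I6 mul r1: issue@7 deps=(5,2) exec_start@8 write@10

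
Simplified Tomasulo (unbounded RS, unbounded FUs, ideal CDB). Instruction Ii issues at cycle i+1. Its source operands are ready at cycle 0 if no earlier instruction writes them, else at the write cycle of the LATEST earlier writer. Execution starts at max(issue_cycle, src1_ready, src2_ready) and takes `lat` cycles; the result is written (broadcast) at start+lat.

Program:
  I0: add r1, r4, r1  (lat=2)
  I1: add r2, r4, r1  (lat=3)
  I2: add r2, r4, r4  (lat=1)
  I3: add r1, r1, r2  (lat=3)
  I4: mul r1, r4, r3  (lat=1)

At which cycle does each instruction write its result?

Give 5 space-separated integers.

Answer: 3 6 4 7 6

Derivation:
I0 add r1: issue@1 deps=(None,None) exec_start@1 write@3
I1 add r2: issue@2 deps=(None,0) exec_start@3 write@6
I2 add r2: issue@3 deps=(None,None) exec_start@3 write@4
I3 add r1: issue@4 deps=(0,2) exec_start@4 write@7
I4 mul r1: issue@5 deps=(None,None) exec_start@5 write@6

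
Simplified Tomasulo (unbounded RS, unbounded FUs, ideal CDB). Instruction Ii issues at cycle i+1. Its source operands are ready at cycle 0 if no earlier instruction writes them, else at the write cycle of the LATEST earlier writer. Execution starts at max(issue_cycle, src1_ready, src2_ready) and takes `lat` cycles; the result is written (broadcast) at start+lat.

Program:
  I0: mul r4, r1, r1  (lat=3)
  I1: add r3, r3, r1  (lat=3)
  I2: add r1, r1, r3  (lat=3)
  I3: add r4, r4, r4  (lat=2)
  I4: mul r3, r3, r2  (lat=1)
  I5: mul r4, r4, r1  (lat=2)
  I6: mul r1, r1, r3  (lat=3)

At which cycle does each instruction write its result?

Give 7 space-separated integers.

Answer: 4 5 8 6 6 10 11

Derivation:
I0 mul r4: issue@1 deps=(None,None) exec_start@1 write@4
I1 add r3: issue@2 deps=(None,None) exec_start@2 write@5
I2 add r1: issue@3 deps=(None,1) exec_start@5 write@8
I3 add r4: issue@4 deps=(0,0) exec_start@4 write@6
I4 mul r3: issue@5 deps=(1,None) exec_start@5 write@6
I5 mul r4: issue@6 deps=(3,2) exec_start@8 write@10
I6 mul r1: issue@7 deps=(2,4) exec_start@8 write@11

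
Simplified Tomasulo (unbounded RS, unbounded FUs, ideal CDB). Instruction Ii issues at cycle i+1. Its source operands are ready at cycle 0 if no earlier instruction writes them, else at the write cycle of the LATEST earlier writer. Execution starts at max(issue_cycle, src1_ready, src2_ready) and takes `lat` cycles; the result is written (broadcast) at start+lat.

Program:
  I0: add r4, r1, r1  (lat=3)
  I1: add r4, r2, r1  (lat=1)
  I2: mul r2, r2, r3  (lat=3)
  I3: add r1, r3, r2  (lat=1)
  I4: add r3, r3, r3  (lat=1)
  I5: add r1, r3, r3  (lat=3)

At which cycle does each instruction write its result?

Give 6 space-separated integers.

Answer: 4 3 6 7 6 9

Derivation:
I0 add r4: issue@1 deps=(None,None) exec_start@1 write@4
I1 add r4: issue@2 deps=(None,None) exec_start@2 write@3
I2 mul r2: issue@3 deps=(None,None) exec_start@3 write@6
I3 add r1: issue@4 deps=(None,2) exec_start@6 write@7
I4 add r3: issue@5 deps=(None,None) exec_start@5 write@6
I5 add r1: issue@6 deps=(4,4) exec_start@6 write@9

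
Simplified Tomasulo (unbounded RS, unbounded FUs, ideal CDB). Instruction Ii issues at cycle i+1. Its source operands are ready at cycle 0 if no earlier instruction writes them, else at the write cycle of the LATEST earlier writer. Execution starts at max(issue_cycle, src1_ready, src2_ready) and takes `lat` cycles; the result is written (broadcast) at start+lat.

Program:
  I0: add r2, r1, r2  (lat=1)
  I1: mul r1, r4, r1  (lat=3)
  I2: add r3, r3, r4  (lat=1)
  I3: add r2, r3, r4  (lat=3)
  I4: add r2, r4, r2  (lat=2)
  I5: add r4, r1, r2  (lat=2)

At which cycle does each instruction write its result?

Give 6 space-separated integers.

Answer: 2 5 4 7 9 11

Derivation:
I0 add r2: issue@1 deps=(None,None) exec_start@1 write@2
I1 mul r1: issue@2 deps=(None,None) exec_start@2 write@5
I2 add r3: issue@3 deps=(None,None) exec_start@3 write@4
I3 add r2: issue@4 deps=(2,None) exec_start@4 write@7
I4 add r2: issue@5 deps=(None,3) exec_start@7 write@9
I5 add r4: issue@6 deps=(1,4) exec_start@9 write@11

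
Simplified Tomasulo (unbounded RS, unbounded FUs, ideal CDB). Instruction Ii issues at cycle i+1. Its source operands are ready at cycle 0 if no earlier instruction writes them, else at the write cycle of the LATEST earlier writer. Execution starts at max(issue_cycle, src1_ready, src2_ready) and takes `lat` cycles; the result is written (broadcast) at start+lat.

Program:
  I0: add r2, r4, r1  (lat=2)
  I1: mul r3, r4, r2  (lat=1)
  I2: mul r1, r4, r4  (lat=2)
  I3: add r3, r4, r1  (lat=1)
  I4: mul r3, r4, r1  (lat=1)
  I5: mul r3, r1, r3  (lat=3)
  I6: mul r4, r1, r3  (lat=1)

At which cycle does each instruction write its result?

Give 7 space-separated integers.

I0 add r2: issue@1 deps=(None,None) exec_start@1 write@3
I1 mul r3: issue@2 deps=(None,0) exec_start@3 write@4
I2 mul r1: issue@3 deps=(None,None) exec_start@3 write@5
I3 add r3: issue@4 deps=(None,2) exec_start@5 write@6
I4 mul r3: issue@5 deps=(None,2) exec_start@5 write@6
I5 mul r3: issue@6 deps=(2,4) exec_start@6 write@9
I6 mul r4: issue@7 deps=(2,5) exec_start@9 write@10

Answer: 3 4 5 6 6 9 10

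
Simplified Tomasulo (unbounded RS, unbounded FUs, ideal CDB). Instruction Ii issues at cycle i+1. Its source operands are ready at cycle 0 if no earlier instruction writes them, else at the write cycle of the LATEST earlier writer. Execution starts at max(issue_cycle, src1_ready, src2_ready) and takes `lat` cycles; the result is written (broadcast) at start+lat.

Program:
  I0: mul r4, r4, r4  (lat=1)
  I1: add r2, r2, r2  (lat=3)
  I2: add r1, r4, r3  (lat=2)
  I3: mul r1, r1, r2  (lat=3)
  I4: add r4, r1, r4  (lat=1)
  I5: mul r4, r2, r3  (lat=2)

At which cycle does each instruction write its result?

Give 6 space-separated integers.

Answer: 2 5 5 8 9 8

Derivation:
I0 mul r4: issue@1 deps=(None,None) exec_start@1 write@2
I1 add r2: issue@2 deps=(None,None) exec_start@2 write@5
I2 add r1: issue@3 deps=(0,None) exec_start@3 write@5
I3 mul r1: issue@4 deps=(2,1) exec_start@5 write@8
I4 add r4: issue@5 deps=(3,0) exec_start@8 write@9
I5 mul r4: issue@6 deps=(1,None) exec_start@6 write@8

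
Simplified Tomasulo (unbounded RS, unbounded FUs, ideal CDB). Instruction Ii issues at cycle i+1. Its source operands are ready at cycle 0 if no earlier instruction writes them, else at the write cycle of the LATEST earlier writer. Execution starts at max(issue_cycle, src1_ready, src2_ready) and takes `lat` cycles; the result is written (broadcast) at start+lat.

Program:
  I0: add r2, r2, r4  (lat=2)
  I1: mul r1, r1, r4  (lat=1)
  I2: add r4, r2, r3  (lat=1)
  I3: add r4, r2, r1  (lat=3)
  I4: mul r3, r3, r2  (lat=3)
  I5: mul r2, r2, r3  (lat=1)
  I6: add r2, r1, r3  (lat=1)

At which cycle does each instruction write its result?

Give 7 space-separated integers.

Answer: 3 3 4 7 8 9 9

Derivation:
I0 add r2: issue@1 deps=(None,None) exec_start@1 write@3
I1 mul r1: issue@2 deps=(None,None) exec_start@2 write@3
I2 add r4: issue@3 deps=(0,None) exec_start@3 write@4
I3 add r4: issue@4 deps=(0,1) exec_start@4 write@7
I4 mul r3: issue@5 deps=(None,0) exec_start@5 write@8
I5 mul r2: issue@6 deps=(0,4) exec_start@8 write@9
I6 add r2: issue@7 deps=(1,4) exec_start@8 write@9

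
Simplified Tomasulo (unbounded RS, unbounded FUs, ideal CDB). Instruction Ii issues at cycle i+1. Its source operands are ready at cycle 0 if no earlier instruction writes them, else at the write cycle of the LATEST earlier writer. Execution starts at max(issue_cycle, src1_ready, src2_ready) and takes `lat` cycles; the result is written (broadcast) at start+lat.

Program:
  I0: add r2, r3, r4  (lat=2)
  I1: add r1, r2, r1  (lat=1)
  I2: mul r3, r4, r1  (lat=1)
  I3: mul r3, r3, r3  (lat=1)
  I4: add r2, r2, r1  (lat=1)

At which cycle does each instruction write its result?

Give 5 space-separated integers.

Answer: 3 4 5 6 6

Derivation:
I0 add r2: issue@1 deps=(None,None) exec_start@1 write@3
I1 add r1: issue@2 deps=(0,None) exec_start@3 write@4
I2 mul r3: issue@3 deps=(None,1) exec_start@4 write@5
I3 mul r3: issue@4 deps=(2,2) exec_start@5 write@6
I4 add r2: issue@5 deps=(0,1) exec_start@5 write@6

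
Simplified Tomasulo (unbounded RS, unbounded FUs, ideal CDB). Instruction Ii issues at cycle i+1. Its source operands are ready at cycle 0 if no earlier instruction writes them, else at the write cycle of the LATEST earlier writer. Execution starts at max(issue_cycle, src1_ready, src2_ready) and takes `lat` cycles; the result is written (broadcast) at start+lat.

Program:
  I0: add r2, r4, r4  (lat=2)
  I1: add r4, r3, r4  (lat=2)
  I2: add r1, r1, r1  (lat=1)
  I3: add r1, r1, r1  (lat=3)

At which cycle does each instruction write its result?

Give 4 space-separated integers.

I0 add r2: issue@1 deps=(None,None) exec_start@1 write@3
I1 add r4: issue@2 deps=(None,None) exec_start@2 write@4
I2 add r1: issue@3 deps=(None,None) exec_start@3 write@4
I3 add r1: issue@4 deps=(2,2) exec_start@4 write@7

Answer: 3 4 4 7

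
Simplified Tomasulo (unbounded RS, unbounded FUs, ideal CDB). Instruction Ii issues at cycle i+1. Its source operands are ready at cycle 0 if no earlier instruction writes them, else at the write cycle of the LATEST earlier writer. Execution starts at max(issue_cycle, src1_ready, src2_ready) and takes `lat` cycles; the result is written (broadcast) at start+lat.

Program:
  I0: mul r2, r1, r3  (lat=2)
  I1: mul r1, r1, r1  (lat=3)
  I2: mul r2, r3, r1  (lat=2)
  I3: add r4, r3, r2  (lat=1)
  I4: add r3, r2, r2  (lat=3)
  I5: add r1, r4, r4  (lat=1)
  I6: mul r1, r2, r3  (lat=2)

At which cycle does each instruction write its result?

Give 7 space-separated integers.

Answer: 3 5 7 8 10 9 12

Derivation:
I0 mul r2: issue@1 deps=(None,None) exec_start@1 write@3
I1 mul r1: issue@2 deps=(None,None) exec_start@2 write@5
I2 mul r2: issue@3 deps=(None,1) exec_start@5 write@7
I3 add r4: issue@4 deps=(None,2) exec_start@7 write@8
I4 add r3: issue@5 deps=(2,2) exec_start@7 write@10
I5 add r1: issue@6 deps=(3,3) exec_start@8 write@9
I6 mul r1: issue@7 deps=(2,4) exec_start@10 write@12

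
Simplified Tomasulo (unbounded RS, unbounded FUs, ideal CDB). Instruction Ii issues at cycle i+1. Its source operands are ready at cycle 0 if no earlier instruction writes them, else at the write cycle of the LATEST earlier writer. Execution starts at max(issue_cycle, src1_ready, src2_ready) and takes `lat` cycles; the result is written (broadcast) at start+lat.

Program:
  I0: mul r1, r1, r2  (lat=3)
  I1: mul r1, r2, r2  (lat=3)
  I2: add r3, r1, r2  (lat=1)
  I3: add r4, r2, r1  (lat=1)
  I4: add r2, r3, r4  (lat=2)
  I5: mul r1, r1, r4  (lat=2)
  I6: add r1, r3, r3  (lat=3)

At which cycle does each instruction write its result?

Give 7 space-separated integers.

I0 mul r1: issue@1 deps=(None,None) exec_start@1 write@4
I1 mul r1: issue@2 deps=(None,None) exec_start@2 write@5
I2 add r3: issue@3 deps=(1,None) exec_start@5 write@6
I3 add r4: issue@4 deps=(None,1) exec_start@5 write@6
I4 add r2: issue@5 deps=(2,3) exec_start@6 write@8
I5 mul r1: issue@6 deps=(1,3) exec_start@6 write@8
I6 add r1: issue@7 deps=(2,2) exec_start@7 write@10

Answer: 4 5 6 6 8 8 10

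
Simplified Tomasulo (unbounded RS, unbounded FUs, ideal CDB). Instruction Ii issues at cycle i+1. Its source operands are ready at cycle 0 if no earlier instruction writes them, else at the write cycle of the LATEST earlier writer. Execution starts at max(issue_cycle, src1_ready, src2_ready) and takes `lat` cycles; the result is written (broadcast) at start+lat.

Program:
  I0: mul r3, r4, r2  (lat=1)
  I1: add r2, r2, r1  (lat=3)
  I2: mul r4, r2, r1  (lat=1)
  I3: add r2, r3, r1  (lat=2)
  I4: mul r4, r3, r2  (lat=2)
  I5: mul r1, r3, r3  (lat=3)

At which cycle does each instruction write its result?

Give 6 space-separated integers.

Answer: 2 5 6 6 8 9

Derivation:
I0 mul r3: issue@1 deps=(None,None) exec_start@1 write@2
I1 add r2: issue@2 deps=(None,None) exec_start@2 write@5
I2 mul r4: issue@3 deps=(1,None) exec_start@5 write@6
I3 add r2: issue@4 deps=(0,None) exec_start@4 write@6
I4 mul r4: issue@5 deps=(0,3) exec_start@6 write@8
I5 mul r1: issue@6 deps=(0,0) exec_start@6 write@9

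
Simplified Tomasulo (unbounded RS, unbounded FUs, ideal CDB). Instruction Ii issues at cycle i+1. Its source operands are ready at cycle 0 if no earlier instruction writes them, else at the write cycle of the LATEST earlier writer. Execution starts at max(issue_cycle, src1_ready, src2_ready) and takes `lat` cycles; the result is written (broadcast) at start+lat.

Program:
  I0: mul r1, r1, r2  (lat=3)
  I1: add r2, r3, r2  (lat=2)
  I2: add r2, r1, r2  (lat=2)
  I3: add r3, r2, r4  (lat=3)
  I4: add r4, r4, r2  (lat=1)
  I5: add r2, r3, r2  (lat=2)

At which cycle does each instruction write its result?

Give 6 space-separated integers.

Answer: 4 4 6 9 7 11

Derivation:
I0 mul r1: issue@1 deps=(None,None) exec_start@1 write@4
I1 add r2: issue@2 deps=(None,None) exec_start@2 write@4
I2 add r2: issue@3 deps=(0,1) exec_start@4 write@6
I3 add r3: issue@4 deps=(2,None) exec_start@6 write@9
I4 add r4: issue@5 deps=(None,2) exec_start@6 write@7
I5 add r2: issue@6 deps=(3,2) exec_start@9 write@11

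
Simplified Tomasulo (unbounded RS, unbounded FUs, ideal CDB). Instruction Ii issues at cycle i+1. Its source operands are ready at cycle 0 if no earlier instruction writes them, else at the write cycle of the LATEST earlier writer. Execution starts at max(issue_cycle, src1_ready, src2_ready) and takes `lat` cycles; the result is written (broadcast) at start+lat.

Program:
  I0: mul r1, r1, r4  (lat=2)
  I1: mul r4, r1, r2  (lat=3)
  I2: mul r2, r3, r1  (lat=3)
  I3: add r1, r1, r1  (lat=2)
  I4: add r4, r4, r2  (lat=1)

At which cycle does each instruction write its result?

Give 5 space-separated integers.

Answer: 3 6 6 6 7

Derivation:
I0 mul r1: issue@1 deps=(None,None) exec_start@1 write@3
I1 mul r4: issue@2 deps=(0,None) exec_start@3 write@6
I2 mul r2: issue@3 deps=(None,0) exec_start@3 write@6
I3 add r1: issue@4 deps=(0,0) exec_start@4 write@6
I4 add r4: issue@5 deps=(1,2) exec_start@6 write@7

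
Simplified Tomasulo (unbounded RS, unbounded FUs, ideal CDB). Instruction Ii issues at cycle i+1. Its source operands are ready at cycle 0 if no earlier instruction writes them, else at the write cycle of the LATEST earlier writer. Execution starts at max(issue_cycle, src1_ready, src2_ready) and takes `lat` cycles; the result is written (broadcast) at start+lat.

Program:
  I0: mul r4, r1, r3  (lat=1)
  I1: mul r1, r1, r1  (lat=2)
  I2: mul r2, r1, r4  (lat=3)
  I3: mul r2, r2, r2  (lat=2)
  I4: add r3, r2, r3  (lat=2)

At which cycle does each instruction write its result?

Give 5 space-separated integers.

I0 mul r4: issue@1 deps=(None,None) exec_start@1 write@2
I1 mul r1: issue@2 deps=(None,None) exec_start@2 write@4
I2 mul r2: issue@3 deps=(1,0) exec_start@4 write@7
I3 mul r2: issue@4 deps=(2,2) exec_start@7 write@9
I4 add r3: issue@5 deps=(3,None) exec_start@9 write@11

Answer: 2 4 7 9 11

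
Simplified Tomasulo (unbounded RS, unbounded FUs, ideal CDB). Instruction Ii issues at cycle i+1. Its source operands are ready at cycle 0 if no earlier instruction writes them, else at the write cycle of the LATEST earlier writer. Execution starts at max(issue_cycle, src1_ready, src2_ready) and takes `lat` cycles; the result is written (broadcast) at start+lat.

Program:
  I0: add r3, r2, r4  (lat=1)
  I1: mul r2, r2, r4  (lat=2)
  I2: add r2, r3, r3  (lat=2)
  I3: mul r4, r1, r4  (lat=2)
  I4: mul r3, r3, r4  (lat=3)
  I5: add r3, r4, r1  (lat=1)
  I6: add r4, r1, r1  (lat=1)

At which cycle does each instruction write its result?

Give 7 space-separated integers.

I0 add r3: issue@1 deps=(None,None) exec_start@1 write@2
I1 mul r2: issue@2 deps=(None,None) exec_start@2 write@4
I2 add r2: issue@3 deps=(0,0) exec_start@3 write@5
I3 mul r4: issue@4 deps=(None,None) exec_start@4 write@6
I4 mul r3: issue@5 deps=(0,3) exec_start@6 write@9
I5 add r3: issue@6 deps=(3,None) exec_start@6 write@7
I6 add r4: issue@7 deps=(None,None) exec_start@7 write@8

Answer: 2 4 5 6 9 7 8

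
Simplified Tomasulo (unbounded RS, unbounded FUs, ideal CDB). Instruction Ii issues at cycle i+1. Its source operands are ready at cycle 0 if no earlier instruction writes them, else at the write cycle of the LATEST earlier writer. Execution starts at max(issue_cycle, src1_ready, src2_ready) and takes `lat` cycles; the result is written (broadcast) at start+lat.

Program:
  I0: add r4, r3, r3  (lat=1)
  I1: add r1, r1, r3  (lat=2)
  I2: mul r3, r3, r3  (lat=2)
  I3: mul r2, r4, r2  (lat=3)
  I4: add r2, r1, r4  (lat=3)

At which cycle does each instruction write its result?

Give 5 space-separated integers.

I0 add r4: issue@1 deps=(None,None) exec_start@1 write@2
I1 add r1: issue@2 deps=(None,None) exec_start@2 write@4
I2 mul r3: issue@3 deps=(None,None) exec_start@3 write@5
I3 mul r2: issue@4 deps=(0,None) exec_start@4 write@7
I4 add r2: issue@5 deps=(1,0) exec_start@5 write@8

Answer: 2 4 5 7 8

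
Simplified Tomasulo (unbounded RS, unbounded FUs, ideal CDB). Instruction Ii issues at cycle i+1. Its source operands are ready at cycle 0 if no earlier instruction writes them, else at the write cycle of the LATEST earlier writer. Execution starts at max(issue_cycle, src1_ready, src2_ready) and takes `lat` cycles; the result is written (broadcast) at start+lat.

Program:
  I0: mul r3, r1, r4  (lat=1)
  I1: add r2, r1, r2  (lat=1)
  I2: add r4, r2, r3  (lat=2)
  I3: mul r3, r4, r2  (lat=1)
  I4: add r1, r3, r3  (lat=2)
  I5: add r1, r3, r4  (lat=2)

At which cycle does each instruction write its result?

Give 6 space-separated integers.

I0 mul r3: issue@1 deps=(None,None) exec_start@1 write@2
I1 add r2: issue@2 deps=(None,None) exec_start@2 write@3
I2 add r4: issue@3 deps=(1,0) exec_start@3 write@5
I3 mul r3: issue@4 deps=(2,1) exec_start@5 write@6
I4 add r1: issue@5 deps=(3,3) exec_start@6 write@8
I5 add r1: issue@6 deps=(3,2) exec_start@6 write@8

Answer: 2 3 5 6 8 8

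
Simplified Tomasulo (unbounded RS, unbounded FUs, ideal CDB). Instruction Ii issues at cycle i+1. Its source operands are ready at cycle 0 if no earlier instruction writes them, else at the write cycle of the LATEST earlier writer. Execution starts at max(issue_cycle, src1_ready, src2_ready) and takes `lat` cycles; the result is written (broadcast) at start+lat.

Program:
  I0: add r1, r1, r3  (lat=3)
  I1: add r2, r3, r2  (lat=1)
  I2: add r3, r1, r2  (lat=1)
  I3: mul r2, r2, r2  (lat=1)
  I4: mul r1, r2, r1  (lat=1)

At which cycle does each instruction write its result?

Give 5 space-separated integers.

I0 add r1: issue@1 deps=(None,None) exec_start@1 write@4
I1 add r2: issue@2 deps=(None,None) exec_start@2 write@3
I2 add r3: issue@3 deps=(0,1) exec_start@4 write@5
I3 mul r2: issue@4 deps=(1,1) exec_start@4 write@5
I4 mul r1: issue@5 deps=(3,0) exec_start@5 write@6

Answer: 4 3 5 5 6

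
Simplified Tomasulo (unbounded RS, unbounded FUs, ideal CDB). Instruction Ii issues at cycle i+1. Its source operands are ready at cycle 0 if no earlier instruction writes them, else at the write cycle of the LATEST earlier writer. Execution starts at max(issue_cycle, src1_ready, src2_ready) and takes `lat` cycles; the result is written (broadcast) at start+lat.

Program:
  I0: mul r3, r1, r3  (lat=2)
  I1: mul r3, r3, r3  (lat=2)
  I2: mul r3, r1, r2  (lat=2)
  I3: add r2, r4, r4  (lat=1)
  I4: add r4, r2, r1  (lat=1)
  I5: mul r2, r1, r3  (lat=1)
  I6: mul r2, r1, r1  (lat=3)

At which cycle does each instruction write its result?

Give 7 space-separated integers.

I0 mul r3: issue@1 deps=(None,None) exec_start@1 write@3
I1 mul r3: issue@2 deps=(0,0) exec_start@3 write@5
I2 mul r3: issue@3 deps=(None,None) exec_start@3 write@5
I3 add r2: issue@4 deps=(None,None) exec_start@4 write@5
I4 add r4: issue@5 deps=(3,None) exec_start@5 write@6
I5 mul r2: issue@6 deps=(None,2) exec_start@6 write@7
I6 mul r2: issue@7 deps=(None,None) exec_start@7 write@10

Answer: 3 5 5 5 6 7 10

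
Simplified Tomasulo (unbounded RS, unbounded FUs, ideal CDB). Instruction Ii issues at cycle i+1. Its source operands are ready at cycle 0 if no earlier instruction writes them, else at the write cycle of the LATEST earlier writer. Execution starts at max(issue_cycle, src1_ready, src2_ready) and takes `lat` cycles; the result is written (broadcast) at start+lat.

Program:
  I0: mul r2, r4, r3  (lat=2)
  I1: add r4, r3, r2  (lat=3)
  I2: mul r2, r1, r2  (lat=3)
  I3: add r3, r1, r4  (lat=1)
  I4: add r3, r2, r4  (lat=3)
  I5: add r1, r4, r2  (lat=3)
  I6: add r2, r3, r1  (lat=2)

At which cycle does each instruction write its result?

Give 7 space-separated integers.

I0 mul r2: issue@1 deps=(None,None) exec_start@1 write@3
I1 add r4: issue@2 deps=(None,0) exec_start@3 write@6
I2 mul r2: issue@3 deps=(None,0) exec_start@3 write@6
I3 add r3: issue@4 deps=(None,1) exec_start@6 write@7
I4 add r3: issue@5 deps=(2,1) exec_start@6 write@9
I5 add r1: issue@6 deps=(1,2) exec_start@6 write@9
I6 add r2: issue@7 deps=(4,5) exec_start@9 write@11

Answer: 3 6 6 7 9 9 11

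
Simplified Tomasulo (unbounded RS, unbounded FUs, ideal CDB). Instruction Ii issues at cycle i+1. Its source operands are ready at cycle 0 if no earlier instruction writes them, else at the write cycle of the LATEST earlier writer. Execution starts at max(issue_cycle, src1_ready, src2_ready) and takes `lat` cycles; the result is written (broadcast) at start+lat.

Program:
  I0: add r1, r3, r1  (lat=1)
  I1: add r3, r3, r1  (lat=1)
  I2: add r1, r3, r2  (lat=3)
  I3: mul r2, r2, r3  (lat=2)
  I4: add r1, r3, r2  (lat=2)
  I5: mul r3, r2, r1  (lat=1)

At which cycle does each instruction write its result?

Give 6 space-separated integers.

Answer: 2 3 6 6 8 9

Derivation:
I0 add r1: issue@1 deps=(None,None) exec_start@1 write@2
I1 add r3: issue@2 deps=(None,0) exec_start@2 write@3
I2 add r1: issue@3 deps=(1,None) exec_start@3 write@6
I3 mul r2: issue@4 deps=(None,1) exec_start@4 write@6
I4 add r1: issue@5 deps=(1,3) exec_start@6 write@8
I5 mul r3: issue@6 deps=(3,4) exec_start@8 write@9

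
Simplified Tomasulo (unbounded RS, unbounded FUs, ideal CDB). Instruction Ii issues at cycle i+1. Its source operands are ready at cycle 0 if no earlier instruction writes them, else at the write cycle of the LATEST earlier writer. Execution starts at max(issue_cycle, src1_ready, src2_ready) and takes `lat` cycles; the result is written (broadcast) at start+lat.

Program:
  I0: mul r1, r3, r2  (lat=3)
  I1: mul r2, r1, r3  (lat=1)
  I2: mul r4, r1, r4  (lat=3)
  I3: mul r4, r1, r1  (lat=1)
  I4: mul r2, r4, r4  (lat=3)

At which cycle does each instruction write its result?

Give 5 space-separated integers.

I0 mul r1: issue@1 deps=(None,None) exec_start@1 write@4
I1 mul r2: issue@2 deps=(0,None) exec_start@4 write@5
I2 mul r4: issue@3 deps=(0,None) exec_start@4 write@7
I3 mul r4: issue@4 deps=(0,0) exec_start@4 write@5
I4 mul r2: issue@5 deps=(3,3) exec_start@5 write@8

Answer: 4 5 7 5 8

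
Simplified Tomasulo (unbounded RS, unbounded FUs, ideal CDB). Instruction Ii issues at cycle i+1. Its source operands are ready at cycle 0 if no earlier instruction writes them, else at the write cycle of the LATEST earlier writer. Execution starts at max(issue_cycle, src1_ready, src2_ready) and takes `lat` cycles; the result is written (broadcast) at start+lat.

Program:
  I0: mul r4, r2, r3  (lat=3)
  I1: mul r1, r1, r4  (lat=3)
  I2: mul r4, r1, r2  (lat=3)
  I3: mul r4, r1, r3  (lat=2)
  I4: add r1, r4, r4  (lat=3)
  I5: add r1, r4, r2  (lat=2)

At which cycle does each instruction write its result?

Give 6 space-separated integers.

I0 mul r4: issue@1 deps=(None,None) exec_start@1 write@4
I1 mul r1: issue@2 deps=(None,0) exec_start@4 write@7
I2 mul r4: issue@3 deps=(1,None) exec_start@7 write@10
I3 mul r4: issue@4 deps=(1,None) exec_start@7 write@9
I4 add r1: issue@5 deps=(3,3) exec_start@9 write@12
I5 add r1: issue@6 deps=(3,None) exec_start@9 write@11

Answer: 4 7 10 9 12 11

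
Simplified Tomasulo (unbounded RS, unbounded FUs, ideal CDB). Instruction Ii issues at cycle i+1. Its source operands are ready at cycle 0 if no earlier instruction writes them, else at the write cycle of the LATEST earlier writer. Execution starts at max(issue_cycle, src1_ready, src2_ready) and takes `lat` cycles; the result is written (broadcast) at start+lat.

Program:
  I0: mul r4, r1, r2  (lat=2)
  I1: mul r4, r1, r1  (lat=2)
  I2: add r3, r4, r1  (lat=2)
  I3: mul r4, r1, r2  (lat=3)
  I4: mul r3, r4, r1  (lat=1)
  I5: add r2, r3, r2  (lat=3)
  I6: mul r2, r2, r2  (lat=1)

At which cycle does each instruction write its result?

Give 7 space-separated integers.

I0 mul r4: issue@1 deps=(None,None) exec_start@1 write@3
I1 mul r4: issue@2 deps=(None,None) exec_start@2 write@4
I2 add r3: issue@3 deps=(1,None) exec_start@4 write@6
I3 mul r4: issue@4 deps=(None,None) exec_start@4 write@7
I4 mul r3: issue@5 deps=(3,None) exec_start@7 write@8
I5 add r2: issue@6 deps=(4,None) exec_start@8 write@11
I6 mul r2: issue@7 deps=(5,5) exec_start@11 write@12

Answer: 3 4 6 7 8 11 12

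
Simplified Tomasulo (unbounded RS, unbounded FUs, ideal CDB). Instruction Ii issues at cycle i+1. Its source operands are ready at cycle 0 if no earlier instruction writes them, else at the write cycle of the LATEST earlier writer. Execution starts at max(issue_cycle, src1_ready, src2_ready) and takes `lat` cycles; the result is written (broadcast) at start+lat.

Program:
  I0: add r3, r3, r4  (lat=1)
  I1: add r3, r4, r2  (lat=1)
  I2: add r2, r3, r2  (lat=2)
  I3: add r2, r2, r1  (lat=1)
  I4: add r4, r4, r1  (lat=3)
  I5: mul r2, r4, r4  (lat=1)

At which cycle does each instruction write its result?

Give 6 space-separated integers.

Answer: 2 3 5 6 8 9

Derivation:
I0 add r3: issue@1 deps=(None,None) exec_start@1 write@2
I1 add r3: issue@2 deps=(None,None) exec_start@2 write@3
I2 add r2: issue@3 deps=(1,None) exec_start@3 write@5
I3 add r2: issue@4 deps=(2,None) exec_start@5 write@6
I4 add r4: issue@5 deps=(None,None) exec_start@5 write@8
I5 mul r2: issue@6 deps=(4,4) exec_start@8 write@9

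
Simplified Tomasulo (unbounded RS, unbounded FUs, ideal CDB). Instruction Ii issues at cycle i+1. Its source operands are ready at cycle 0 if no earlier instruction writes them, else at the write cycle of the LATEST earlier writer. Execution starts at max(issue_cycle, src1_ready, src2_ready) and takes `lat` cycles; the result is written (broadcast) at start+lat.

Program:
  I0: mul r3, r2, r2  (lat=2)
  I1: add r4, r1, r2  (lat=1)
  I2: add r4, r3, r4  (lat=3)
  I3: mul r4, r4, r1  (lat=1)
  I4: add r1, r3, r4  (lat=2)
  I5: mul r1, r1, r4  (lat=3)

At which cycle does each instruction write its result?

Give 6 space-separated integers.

Answer: 3 3 6 7 9 12

Derivation:
I0 mul r3: issue@1 deps=(None,None) exec_start@1 write@3
I1 add r4: issue@2 deps=(None,None) exec_start@2 write@3
I2 add r4: issue@3 deps=(0,1) exec_start@3 write@6
I3 mul r4: issue@4 deps=(2,None) exec_start@6 write@7
I4 add r1: issue@5 deps=(0,3) exec_start@7 write@9
I5 mul r1: issue@6 deps=(4,3) exec_start@9 write@12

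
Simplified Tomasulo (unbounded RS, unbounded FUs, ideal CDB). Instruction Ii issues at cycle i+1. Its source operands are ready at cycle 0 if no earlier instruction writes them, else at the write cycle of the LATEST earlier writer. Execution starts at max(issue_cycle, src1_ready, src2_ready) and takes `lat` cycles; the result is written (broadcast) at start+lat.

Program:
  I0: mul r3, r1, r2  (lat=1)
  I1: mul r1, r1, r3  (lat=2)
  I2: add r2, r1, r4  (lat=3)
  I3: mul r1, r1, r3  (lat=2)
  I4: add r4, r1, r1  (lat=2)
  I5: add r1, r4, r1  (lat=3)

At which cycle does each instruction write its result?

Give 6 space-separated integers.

Answer: 2 4 7 6 8 11

Derivation:
I0 mul r3: issue@1 deps=(None,None) exec_start@1 write@2
I1 mul r1: issue@2 deps=(None,0) exec_start@2 write@4
I2 add r2: issue@3 deps=(1,None) exec_start@4 write@7
I3 mul r1: issue@4 deps=(1,0) exec_start@4 write@6
I4 add r4: issue@5 deps=(3,3) exec_start@6 write@8
I5 add r1: issue@6 deps=(4,3) exec_start@8 write@11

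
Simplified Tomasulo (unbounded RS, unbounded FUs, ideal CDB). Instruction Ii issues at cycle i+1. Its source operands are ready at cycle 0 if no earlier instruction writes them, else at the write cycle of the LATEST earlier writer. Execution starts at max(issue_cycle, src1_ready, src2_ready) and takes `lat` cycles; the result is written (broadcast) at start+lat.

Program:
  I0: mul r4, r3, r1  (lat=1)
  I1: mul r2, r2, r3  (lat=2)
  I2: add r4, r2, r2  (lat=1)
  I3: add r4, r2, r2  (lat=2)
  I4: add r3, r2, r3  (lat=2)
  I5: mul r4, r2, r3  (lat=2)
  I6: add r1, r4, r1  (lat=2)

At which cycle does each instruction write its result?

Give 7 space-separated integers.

I0 mul r4: issue@1 deps=(None,None) exec_start@1 write@2
I1 mul r2: issue@2 deps=(None,None) exec_start@2 write@4
I2 add r4: issue@3 deps=(1,1) exec_start@4 write@5
I3 add r4: issue@4 deps=(1,1) exec_start@4 write@6
I4 add r3: issue@5 deps=(1,None) exec_start@5 write@7
I5 mul r4: issue@6 deps=(1,4) exec_start@7 write@9
I6 add r1: issue@7 deps=(5,None) exec_start@9 write@11

Answer: 2 4 5 6 7 9 11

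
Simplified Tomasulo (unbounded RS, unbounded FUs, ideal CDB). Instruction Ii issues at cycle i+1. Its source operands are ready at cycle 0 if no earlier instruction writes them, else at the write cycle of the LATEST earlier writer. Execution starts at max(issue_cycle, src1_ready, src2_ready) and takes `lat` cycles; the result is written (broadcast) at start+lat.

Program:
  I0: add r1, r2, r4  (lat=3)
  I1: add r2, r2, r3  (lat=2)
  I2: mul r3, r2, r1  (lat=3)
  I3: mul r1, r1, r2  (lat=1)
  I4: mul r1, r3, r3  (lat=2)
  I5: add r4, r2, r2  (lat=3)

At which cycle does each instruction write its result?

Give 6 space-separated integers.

Answer: 4 4 7 5 9 9

Derivation:
I0 add r1: issue@1 deps=(None,None) exec_start@1 write@4
I1 add r2: issue@2 deps=(None,None) exec_start@2 write@4
I2 mul r3: issue@3 deps=(1,0) exec_start@4 write@7
I3 mul r1: issue@4 deps=(0,1) exec_start@4 write@5
I4 mul r1: issue@5 deps=(2,2) exec_start@7 write@9
I5 add r4: issue@6 deps=(1,1) exec_start@6 write@9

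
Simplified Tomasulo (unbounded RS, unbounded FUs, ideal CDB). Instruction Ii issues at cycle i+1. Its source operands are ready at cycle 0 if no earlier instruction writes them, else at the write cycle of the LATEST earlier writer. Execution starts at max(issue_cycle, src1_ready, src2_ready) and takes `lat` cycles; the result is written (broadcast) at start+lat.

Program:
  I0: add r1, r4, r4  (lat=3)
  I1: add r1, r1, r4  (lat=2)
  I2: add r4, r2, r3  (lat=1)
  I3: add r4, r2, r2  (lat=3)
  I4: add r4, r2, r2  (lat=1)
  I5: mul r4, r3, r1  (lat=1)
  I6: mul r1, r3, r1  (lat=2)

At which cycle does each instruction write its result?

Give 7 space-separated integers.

Answer: 4 6 4 7 6 7 9

Derivation:
I0 add r1: issue@1 deps=(None,None) exec_start@1 write@4
I1 add r1: issue@2 deps=(0,None) exec_start@4 write@6
I2 add r4: issue@3 deps=(None,None) exec_start@3 write@4
I3 add r4: issue@4 deps=(None,None) exec_start@4 write@7
I4 add r4: issue@5 deps=(None,None) exec_start@5 write@6
I5 mul r4: issue@6 deps=(None,1) exec_start@6 write@7
I6 mul r1: issue@7 deps=(None,1) exec_start@7 write@9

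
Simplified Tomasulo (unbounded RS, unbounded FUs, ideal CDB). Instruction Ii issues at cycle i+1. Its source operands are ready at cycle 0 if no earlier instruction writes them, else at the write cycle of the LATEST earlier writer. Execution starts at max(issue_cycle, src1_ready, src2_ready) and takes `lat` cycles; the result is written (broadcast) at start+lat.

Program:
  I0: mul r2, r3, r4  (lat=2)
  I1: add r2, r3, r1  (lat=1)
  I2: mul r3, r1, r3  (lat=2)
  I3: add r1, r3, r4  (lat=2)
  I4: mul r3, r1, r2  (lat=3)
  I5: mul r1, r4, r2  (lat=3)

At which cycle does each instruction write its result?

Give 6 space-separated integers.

I0 mul r2: issue@1 deps=(None,None) exec_start@1 write@3
I1 add r2: issue@2 deps=(None,None) exec_start@2 write@3
I2 mul r3: issue@3 deps=(None,None) exec_start@3 write@5
I3 add r1: issue@4 deps=(2,None) exec_start@5 write@7
I4 mul r3: issue@5 deps=(3,1) exec_start@7 write@10
I5 mul r1: issue@6 deps=(None,1) exec_start@6 write@9

Answer: 3 3 5 7 10 9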